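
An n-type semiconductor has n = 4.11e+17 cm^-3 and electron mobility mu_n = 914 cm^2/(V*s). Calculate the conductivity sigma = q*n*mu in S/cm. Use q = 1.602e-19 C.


Step 1: sigma = q * n * mu
Step 2: sigma = 1.602e-19 * 4.11e+17 * 914
Step 3: sigma = 6.018e+01 S/cm

6.018e+01


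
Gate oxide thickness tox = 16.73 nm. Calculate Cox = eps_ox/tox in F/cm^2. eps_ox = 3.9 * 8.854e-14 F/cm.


Step 1: eps_ox = 3.9 * 8.854e-14 = 3.45306e-13 F/cm
Step 2: tox in cm = 16.73 nm * 1e-7 = 1.6730e-06 cm
Step 3: Cox = 3.45306e-13 / 1.6730e-06 = 2.06e-07 F/cm^2

2.06e-07


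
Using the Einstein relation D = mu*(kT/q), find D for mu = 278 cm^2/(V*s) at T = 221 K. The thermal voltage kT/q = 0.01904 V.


Step 1: D = mu * (kT/q)
Step 2: D = 278 * 0.01904
Step 3: D = 5.29 cm^2/s

5.29


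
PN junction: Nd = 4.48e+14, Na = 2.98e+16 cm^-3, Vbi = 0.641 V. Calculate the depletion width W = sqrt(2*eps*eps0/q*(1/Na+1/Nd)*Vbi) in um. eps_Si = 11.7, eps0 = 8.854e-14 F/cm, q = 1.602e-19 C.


Step 1: 1/Na + 1/Nd = 1/2.98e+16 + 1/4.48e+14 = 2.26570e-15
Step 2: 2*eps*eps0/q = 2*11.7*8.854e-14/1.602e-19 = 1.293281e+07
Step 3: W^2 = 1.293281e+07 * 2.26570e-15 * 0.641 = 1.87825e-08
Step 4: W = sqrt(1.87825e-08) = 1.370e-04 cm = 1.37 um

1.37


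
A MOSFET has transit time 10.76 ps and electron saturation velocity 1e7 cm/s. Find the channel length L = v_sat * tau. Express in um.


Step 1: tau in seconds = 10.76 ps * 1e-12 = 1.0760e-11 s
Step 2: L = v_sat * tau = 1e7 * 1.0760e-11 = 1.0760e-04 cm
Step 3: L in um = 1.0760e-04 * 1e4 = 1.076 um

1.076


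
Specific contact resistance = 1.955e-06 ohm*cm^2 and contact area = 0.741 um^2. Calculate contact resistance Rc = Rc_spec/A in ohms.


Step 1: Convert area to cm^2: 0.741 um^2 = 7.4100e-09 cm^2
Step 2: Rc = Rc_spec / A = 1.955e-06 / 7.4100e-09
Step 3: Rc = 2.64e+02 ohms

2.64e+02


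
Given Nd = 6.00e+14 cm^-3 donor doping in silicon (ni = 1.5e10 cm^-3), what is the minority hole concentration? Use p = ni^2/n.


Step 1: Since Nd >> ni, n ≈ Nd = 6.00e+14 cm^-3
Step 2: p = ni^2 / n = (1.5e10)^2 / 6.00e+14
Step 3: p = 2.25e20 / 6.00e+14 = 3.75e+05 cm^-3

3.75e+05


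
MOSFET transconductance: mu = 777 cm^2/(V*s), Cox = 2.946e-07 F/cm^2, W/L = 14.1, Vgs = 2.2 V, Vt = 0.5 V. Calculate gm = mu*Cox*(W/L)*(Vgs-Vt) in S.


Step 1: Vov = Vgs - Vt = 2.2 - 0.5 = 1.7 V
Step 2: gm = mu * Cox * (W/L) * Vov
Step 3: gm = 777 * 2.946e-07 * 14.1 * 1.7 = 5.49e-03 S

5.49e-03


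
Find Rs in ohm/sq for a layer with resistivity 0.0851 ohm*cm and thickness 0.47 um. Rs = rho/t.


Step 1: Convert thickness to cm: t = 0.47 um = 4.7000e-05 cm
Step 2: Rs = rho / t = 0.0851 / 4.7000e-05
Step 3: Rs = 1810.6 ohm/sq

1810.6


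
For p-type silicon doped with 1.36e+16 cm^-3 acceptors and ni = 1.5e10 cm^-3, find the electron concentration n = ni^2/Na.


Step 1: Majority hole concentration p ≈ Na = 1.36e+16 cm^-3
Step 2: n = ni^2 / Na = (1.5e10)^2 / 1.36e+16
Step 3: n = 1.65e+04 cm^-3

1.65e+04


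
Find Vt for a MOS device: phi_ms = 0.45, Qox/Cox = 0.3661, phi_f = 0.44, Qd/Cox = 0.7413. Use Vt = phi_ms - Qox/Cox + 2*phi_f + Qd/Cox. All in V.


Step 1: Vt = phi_ms - Qox/Cox + 2*phi_f + Qd/Cox
Step 2: Vt = 0.45 - 0.3661 + 2*0.44 + 0.7413
Step 3: Vt = 0.45 - 0.3661 + 0.88 + 0.7413
Step 4: Vt = 1.7052 V

1.7052


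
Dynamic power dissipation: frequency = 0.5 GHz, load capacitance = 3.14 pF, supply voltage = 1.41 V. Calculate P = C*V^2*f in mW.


Step 1: V^2 = 1.41^2 = 1.9881 V^2
Step 2: P = C*V^2*f = 3.14e-12 F * 1.9881 * 0.5e9 Hz
Step 3: P = 3.121317e-03 W
Step 4: P = 3.121 mW

3.121


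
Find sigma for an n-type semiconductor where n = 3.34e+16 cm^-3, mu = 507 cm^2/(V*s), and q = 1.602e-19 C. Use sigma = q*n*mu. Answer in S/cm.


Step 1: sigma = q * n * mu
Step 2: sigma = 1.602e-19 * 3.34e+16 * 507
Step 3: sigma = 2.713e+00 S/cm

2.713e+00


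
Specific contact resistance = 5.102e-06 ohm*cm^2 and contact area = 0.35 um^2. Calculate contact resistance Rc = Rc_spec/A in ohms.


Step 1: Convert area to cm^2: 0.35 um^2 = 3.5000e-09 cm^2
Step 2: Rc = Rc_spec / A = 5.102e-06 / 3.5000e-09
Step 3: Rc = 1.46e+03 ohms

1.46e+03


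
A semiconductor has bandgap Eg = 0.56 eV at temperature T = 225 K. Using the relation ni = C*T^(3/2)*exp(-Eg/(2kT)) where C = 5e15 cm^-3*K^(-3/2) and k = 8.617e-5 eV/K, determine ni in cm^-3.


Step 1: Compute kT = 8.617e-5 * 225 = 0.01938825 eV
Step 2: Exponent = -Eg/(2kT) = -0.56/(2*0.01938825) = -14.44174
Step 3: T^(3/2) = 225^1.5 = 3375.00
Step 4: ni = 5e15 * 3375.00 * exp(-14.44174) = 9.02e+12 cm^-3

9.02e+12


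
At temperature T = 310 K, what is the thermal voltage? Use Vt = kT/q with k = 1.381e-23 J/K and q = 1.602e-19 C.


Step 1: kT = 1.381e-23 * 310 = 4.2811e-21 J
Step 2: Vt = kT/q = 4.2811e-21 / 1.602e-19
Step 3: Vt = 0.02672 V

0.02672


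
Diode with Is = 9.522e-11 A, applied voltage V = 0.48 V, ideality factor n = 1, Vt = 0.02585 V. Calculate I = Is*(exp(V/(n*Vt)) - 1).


Step 1: V/(n*Vt) = 0.48/(1*0.02585) = 18.5687
Step 2: exp(18.5687) = 1.1595e+08
Step 3: I = 9.522e-11 * (1.1595e+08 - 1) = 1.10e-02 A

1.10e-02


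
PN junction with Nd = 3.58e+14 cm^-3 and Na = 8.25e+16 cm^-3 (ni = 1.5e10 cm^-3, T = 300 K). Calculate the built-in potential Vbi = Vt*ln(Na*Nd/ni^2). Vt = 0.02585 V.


Step 1: Compute Na*Nd/ni^2 = 8.25e+16 * 3.58e+14 / (1.5e10)^2 = 1.3127e+11
Step 2: ln(1.3127e+11) = 25.6005
Step 3: Vbi = 0.02585 * 25.6005 = 0.662 V

0.662


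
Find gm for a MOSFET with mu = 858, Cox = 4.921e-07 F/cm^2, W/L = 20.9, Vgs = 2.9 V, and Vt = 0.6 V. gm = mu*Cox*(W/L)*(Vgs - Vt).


Step 1: Vov = Vgs - Vt = 2.9 - 0.6 = 2.3 V
Step 2: gm = mu * Cox * (W/L) * Vov
Step 3: gm = 858 * 4.921e-07 * 20.9 * 2.3 = 2.03e-02 S

2.03e-02


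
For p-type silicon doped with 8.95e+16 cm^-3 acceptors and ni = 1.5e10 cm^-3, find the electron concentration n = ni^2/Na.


Step 1: Majority hole concentration p ≈ Na = 8.95e+16 cm^-3
Step 2: n = ni^2 / Na = (1.5e10)^2 / 8.95e+16
Step 3: n = 2.51e+03 cm^-3

2.51e+03


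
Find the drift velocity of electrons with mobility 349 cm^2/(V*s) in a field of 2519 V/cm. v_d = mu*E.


Step 1: v_d = mu * E
Step 2: v_d = 349 * 2519 = 879131
Step 3: v_d = 8.79e+05 cm/s

8.79e+05


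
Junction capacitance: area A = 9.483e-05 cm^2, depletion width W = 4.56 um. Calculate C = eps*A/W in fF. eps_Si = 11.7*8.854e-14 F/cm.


Step 1: eps_Si = 11.7 * 8.854e-14 = 1.035918e-12 F/cm
Step 2: W in cm = 4.56 * 1e-4 = 4.56e-04 cm
Step 3: C = 1.035918e-12 * 9.483e-05 / 4.56e-04 = 2.154301e-13 F
Step 4: C = 215.43 fF

215.43


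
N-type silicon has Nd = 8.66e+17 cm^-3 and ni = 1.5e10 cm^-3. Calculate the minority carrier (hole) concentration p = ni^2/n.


Step 1: Since Nd >> ni, n ≈ Nd = 8.66e+17 cm^-3
Step 2: p = ni^2 / n = (1.5e10)^2 / 8.66e+17
Step 3: p = 2.25e20 / 8.66e+17 = 2.60e+02 cm^-3

2.60e+02


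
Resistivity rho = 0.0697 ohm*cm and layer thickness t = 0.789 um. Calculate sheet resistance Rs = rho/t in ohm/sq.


Step 1: Convert thickness to cm: t = 0.789 um = 7.8900e-05 cm
Step 2: Rs = rho / t = 0.0697 / 7.8900e-05
Step 3: Rs = 883.4 ohm/sq

883.4


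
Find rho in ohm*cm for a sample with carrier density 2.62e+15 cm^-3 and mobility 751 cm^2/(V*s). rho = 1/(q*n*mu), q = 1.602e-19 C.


Step 1: sigma = q * n * mu = 1.602e-19 * 2.62e+15 * 751 = 3.15213e-01 S/cm
Step 2: rho = 1 / sigma = 1 / 3.15213e-01 = 3.172 ohm*cm

3.172


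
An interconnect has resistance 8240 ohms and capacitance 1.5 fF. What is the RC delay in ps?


Step 1: tau = R * C
Step 2: tau = 8240 * 1.5 fF = 8240 * 1.5e-15 F
Step 3: tau = 1.236e-11 s = 12.36 ps

12.36


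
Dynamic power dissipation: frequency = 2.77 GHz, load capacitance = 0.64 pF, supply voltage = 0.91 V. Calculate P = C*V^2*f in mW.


Step 1: V^2 = 0.91^2 = 0.8281 V^2
Step 2: P = C*V^2*f = 0.64e-12 F * 0.8281 * 2.77e9 Hz
Step 3: P = 1.46805568e-03 W
Step 4: P = 1.468 mW

1.468


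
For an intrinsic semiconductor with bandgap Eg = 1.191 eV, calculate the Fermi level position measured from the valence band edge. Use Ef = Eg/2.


Step 1: For an intrinsic semiconductor, the Fermi level sits at midgap.
Step 2: Ef = Eg / 2 = 1.191 / 2 = 0.5955 eV

0.5955


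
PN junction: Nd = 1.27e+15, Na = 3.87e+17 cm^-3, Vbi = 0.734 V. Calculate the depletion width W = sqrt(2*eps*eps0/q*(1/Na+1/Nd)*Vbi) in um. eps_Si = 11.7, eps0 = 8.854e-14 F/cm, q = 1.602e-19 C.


Step 1: 1/Na + 1/Nd = 1/3.87e+17 + 1/1.27e+15 = 7.89986e-16
Step 2: 2*eps*eps0/q = 2*11.7*8.854e-14/1.602e-19 = 1.293281e+07
Step 3: W^2 = 1.293281e+07 * 7.89986e-16 * 0.734 = 7.49909e-09
Step 4: W = sqrt(7.49909e-09) = 8.660e-05 cm = 0.866 um

0.866


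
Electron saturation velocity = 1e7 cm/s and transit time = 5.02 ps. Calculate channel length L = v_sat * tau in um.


Step 1: tau in seconds = 5.02 ps * 1e-12 = 5.0200e-12 s
Step 2: L = v_sat * tau = 1e7 * 5.0200e-12 = 5.0200e-05 cm
Step 3: L in um = 5.0200e-05 * 1e4 = 0.502 um

0.502


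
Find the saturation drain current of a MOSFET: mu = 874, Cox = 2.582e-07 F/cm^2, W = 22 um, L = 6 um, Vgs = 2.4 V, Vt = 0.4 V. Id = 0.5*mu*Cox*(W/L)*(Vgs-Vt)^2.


Step 1: Overdrive voltage Vov = Vgs - Vt = 2.4 - 0.4 = 2.0 V
Step 2: W/L = 22/6 = 3.66667
Step 3: Id = 0.5 * 874 * 2.582e-07 * 3.66667 * 2.0^2
Step 4: Id = 1.65e-03 A

1.65e-03


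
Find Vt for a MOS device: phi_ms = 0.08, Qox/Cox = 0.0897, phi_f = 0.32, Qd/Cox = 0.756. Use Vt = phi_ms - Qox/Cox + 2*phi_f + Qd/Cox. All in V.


Step 1: Vt = phi_ms - Qox/Cox + 2*phi_f + Qd/Cox
Step 2: Vt = 0.08 - 0.0897 + 2*0.32 + 0.756
Step 3: Vt = 0.08 - 0.0897 + 0.64 + 0.756
Step 4: Vt = 1.3863 V

1.3863


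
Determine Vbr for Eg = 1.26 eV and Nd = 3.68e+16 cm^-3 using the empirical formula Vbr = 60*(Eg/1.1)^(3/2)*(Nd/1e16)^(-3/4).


Step 1: Eg/1.1 = 1.26/1.1 = 1.145455
Step 2: (Eg/1.1)^1.5 = 1.145455^1.5 = 1.225934
Step 3: (Nd/1e16)^(-0.75) = (3.68)^(-0.75) = 0.376369
Step 4: Vbr = 60 * 1.225934 * 0.376369 = 27.7 V

27.7


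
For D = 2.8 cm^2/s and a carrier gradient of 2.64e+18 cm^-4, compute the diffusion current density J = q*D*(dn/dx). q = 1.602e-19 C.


Step 1: J = q * D * (dn/dx)
Step 2: J = 1.602e-19 * 2.8 * 2.64e+18
Step 3: J = 1.18e+00 A/cm^2

1.18e+00


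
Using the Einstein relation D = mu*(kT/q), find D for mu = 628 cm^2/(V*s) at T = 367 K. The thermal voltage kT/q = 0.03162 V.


Step 1: D = mu * (kT/q)
Step 2: D = 628 * 0.03162
Step 3: D = 19.86 cm^2/s

19.86


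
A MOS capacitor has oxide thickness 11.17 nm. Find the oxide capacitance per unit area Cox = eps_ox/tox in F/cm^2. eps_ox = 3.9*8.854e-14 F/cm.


Step 1: eps_ox = 3.9 * 8.854e-14 = 3.45306e-13 F/cm
Step 2: tox in cm = 11.17 nm * 1e-7 = 1.1170e-06 cm
Step 3: Cox = 3.45306e-13 / 1.1170e-06 = 3.09e-07 F/cm^2

3.09e-07


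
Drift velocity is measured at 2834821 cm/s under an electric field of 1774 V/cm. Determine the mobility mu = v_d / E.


Step 1: mu = v_d / E
Step 2: mu = 2834821 / 1774
Step 3: mu = 1597.98 cm^2/(V*s)

1597.98


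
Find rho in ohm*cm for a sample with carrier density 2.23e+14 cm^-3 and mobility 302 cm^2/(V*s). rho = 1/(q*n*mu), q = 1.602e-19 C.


Step 1: sigma = q * n * mu = 1.602e-19 * 2.23e+14 * 302 = 1.07888e-02 S/cm
Step 2: rho = 1 / sigma = 1 / 1.07888e-02 = 92.69 ohm*cm

92.69


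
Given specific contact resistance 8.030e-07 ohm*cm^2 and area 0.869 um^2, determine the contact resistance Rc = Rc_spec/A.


Step 1: Convert area to cm^2: 0.869 um^2 = 8.6900e-09 cm^2
Step 2: Rc = Rc_spec / A = 8.030e-07 / 8.6900e-09
Step 3: Rc = 9.24e+01 ohms

9.24e+01


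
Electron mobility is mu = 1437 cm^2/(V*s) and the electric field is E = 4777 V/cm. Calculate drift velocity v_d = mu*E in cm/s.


Step 1: v_d = mu * E
Step 2: v_d = 1437 * 4777 = 6864549
Step 3: v_d = 6.86e+06 cm/s

6.86e+06


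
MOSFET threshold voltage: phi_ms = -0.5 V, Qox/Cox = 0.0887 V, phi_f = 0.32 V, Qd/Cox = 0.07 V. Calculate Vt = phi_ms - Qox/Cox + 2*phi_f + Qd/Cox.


Step 1: Vt = phi_ms - Qox/Cox + 2*phi_f + Qd/Cox
Step 2: Vt = -0.5 - 0.0887 + 2*0.32 + 0.07
Step 3: Vt = -0.5 - 0.0887 + 0.64 + 0.07
Step 4: Vt = 0.1213 V

0.1213


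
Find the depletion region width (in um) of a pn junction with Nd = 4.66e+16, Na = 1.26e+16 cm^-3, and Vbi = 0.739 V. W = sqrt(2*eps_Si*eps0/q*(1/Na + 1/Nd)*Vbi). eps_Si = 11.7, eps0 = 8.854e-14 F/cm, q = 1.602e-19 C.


Step 1: 1/Na + 1/Nd = 1/1.26e+16 + 1/4.66e+16 = 1.00824e-16
Step 2: 2*eps*eps0/q = 2*11.7*8.854e-14/1.602e-19 = 1.293281e+07
Step 3: W^2 = 1.293281e+07 * 1.00824e-16 * 0.739 = 9.63610e-10
Step 4: W = sqrt(9.63610e-10) = 3.104e-05 cm = 0.3104 um

0.3104


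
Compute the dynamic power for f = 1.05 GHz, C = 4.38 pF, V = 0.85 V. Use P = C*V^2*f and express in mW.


Step 1: V^2 = 0.85^2 = 0.7225 V^2
Step 2: P = C*V^2*f = 4.38e-12 F * 0.7225 * 1.05e9 Hz
Step 3: P = 3.3227775e-03 W
Step 4: P = 3.323 mW

3.323


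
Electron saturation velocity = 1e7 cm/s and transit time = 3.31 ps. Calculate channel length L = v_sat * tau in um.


Step 1: tau in seconds = 3.31 ps * 1e-12 = 3.3100e-12 s
Step 2: L = v_sat * tau = 1e7 * 3.3100e-12 = 3.3100e-05 cm
Step 3: L in um = 3.3100e-05 * 1e4 = 0.331 um

0.331


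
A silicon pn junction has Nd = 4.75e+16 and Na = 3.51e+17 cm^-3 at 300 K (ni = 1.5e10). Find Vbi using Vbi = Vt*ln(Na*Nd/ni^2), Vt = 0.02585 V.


Step 1: Compute Na*Nd/ni^2 = 3.51e+17 * 4.75e+16 / (1.5e10)^2 = 7.4100e+13
Step 2: ln(7.4100e+13) = 31.9364
Step 3: Vbi = 0.02585 * 31.9364 = 0.826 V

0.826


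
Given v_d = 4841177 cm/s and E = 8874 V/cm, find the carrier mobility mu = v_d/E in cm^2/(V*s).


Step 1: mu = v_d / E
Step 2: mu = 4841177 / 8874
Step 3: mu = 545.55 cm^2/(V*s)

545.55


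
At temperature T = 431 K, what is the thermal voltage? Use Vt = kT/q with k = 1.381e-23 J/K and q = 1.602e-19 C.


Step 1: kT = 1.381e-23 * 431 = 5.95211e-21 J
Step 2: Vt = kT/q = 5.95211e-21 / 1.602e-19
Step 3: Vt = 0.03715 V

0.03715


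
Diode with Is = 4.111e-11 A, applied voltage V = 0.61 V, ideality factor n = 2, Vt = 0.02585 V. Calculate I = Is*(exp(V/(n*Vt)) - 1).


Step 1: V/(n*Vt) = 0.61/(2*0.02585) = 11.7988
Step 2: exp(11.7988) = 1.3309e+05
Step 3: I = 4.111e-11 * (1.3309e+05 - 1) = 5.47e-06 A

5.47e-06


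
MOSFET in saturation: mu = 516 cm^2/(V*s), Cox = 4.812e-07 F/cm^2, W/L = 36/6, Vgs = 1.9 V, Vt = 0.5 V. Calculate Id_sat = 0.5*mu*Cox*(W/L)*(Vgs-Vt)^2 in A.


Step 1: Overdrive voltage Vov = Vgs - Vt = 1.9 - 0.5 = 1.4 V
Step 2: W/L = 36/6 = 6
Step 3: Id = 0.5 * 516 * 4.812e-07 * 6 * 1.4^2
Step 4: Id = 1.46e-03 A

1.46e-03


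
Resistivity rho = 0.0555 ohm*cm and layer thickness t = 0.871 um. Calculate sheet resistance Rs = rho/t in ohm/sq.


Step 1: Convert thickness to cm: t = 0.871 um = 8.7100e-05 cm
Step 2: Rs = rho / t = 0.0555 / 8.7100e-05
Step 3: Rs = 637.2 ohm/sq

637.2


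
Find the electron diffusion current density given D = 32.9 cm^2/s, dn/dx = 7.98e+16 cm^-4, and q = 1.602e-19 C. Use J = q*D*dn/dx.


Step 1: J = q * D * (dn/dx)
Step 2: J = 1.602e-19 * 32.9 * 7.98e+16
Step 3: J = 4.21e-01 A/cm^2

4.21e-01


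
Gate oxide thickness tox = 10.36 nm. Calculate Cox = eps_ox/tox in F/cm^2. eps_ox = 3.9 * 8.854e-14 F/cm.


Step 1: eps_ox = 3.9 * 8.854e-14 = 3.45306e-13 F/cm
Step 2: tox in cm = 10.36 nm * 1e-7 = 1.0360e-06 cm
Step 3: Cox = 3.45306e-13 / 1.0360e-06 = 3.33e-07 F/cm^2

3.33e-07


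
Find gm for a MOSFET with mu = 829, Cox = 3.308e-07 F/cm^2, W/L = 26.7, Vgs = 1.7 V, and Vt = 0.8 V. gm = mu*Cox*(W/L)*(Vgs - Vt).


Step 1: Vov = Vgs - Vt = 1.7 - 0.8 = 0.9 V
Step 2: gm = mu * Cox * (W/L) * Vov
Step 3: gm = 829 * 3.308e-07 * 26.7 * 0.9 = 6.59e-03 S

6.59e-03


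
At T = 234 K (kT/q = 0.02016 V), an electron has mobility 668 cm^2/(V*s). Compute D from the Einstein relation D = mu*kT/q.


Step 1: D = mu * (kT/q)
Step 2: D = 668 * 0.02016
Step 3: D = 13.47 cm^2/s

13.47


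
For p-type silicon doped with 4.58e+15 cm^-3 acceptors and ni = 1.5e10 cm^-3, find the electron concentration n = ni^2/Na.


Step 1: Majority hole concentration p ≈ Na = 4.58e+15 cm^-3
Step 2: n = ni^2 / Na = (1.5e10)^2 / 4.58e+15
Step 3: n = 4.91e+04 cm^-3

4.91e+04


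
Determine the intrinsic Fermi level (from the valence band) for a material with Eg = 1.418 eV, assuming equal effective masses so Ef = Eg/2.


Step 1: For an intrinsic semiconductor, the Fermi level sits at midgap.
Step 2: Ef = Eg / 2 = 1.418 / 2 = 0.709 eV

0.709


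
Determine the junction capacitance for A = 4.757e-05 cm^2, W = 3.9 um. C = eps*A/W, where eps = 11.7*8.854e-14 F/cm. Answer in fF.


Step 1: eps_Si = 11.7 * 8.854e-14 = 1.035918e-12 F/cm
Step 2: W in cm = 3.9 * 1e-4 = 3.90e-04 cm
Step 3: C = 1.035918e-12 * 4.757e-05 / 3.90e-04 = 1.263554e-13 F
Step 4: C = 126.36 fF

126.36


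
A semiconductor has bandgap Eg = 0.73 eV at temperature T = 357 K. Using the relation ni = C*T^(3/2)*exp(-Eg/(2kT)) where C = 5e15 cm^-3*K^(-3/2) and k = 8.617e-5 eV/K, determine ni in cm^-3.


Step 1: Compute kT = 8.617e-5 * 357 = 0.03076269 eV
Step 2: Exponent = -Eg/(2kT) = -0.73/(2*0.03076269) = -11.86502
Step 3: T^(3/2) = 357^1.5 = 6745.32
Step 4: ni = 5e15 * 6745.32 * exp(-11.86502) = 2.37e+14 cm^-3

2.37e+14


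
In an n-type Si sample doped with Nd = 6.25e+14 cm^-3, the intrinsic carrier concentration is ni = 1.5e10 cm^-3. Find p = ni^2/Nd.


Step 1: Since Nd >> ni, n ≈ Nd = 6.25e+14 cm^-3
Step 2: p = ni^2 / n = (1.5e10)^2 / 6.25e+14
Step 3: p = 2.25e20 / 6.25e+14 = 3.60e+05 cm^-3

3.60e+05


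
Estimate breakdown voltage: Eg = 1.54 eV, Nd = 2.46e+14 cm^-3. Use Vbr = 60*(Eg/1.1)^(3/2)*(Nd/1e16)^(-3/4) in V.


Step 1: Eg/1.1 = 1.54/1.1 = 1.400000
Step 2: (Eg/1.1)^1.5 = 1.400000^1.5 = 1.656502
Step 3: (Nd/1e16)^(-0.75) = (0.0246)^(-0.75) = 16.098991
Step 4: Vbr = 60 * 1.656502 * 16.098991 = 1600.1 V

1600.1


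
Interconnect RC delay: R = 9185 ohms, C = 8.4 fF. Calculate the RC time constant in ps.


Step 1: tau = R * C
Step 2: tau = 9185 * 8.4 fF = 9185 * 8.4e-15 F
Step 3: tau = 7.7154e-11 s = 77.154 ps

77.154


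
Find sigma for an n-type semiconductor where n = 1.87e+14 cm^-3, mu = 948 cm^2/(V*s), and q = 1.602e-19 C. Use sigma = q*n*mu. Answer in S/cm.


Step 1: sigma = q * n * mu
Step 2: sigma = 1.602e-19 * 1.87e+14 * 948
Step 3: sigma = 2.840e-02 S/cm

2.840e-02


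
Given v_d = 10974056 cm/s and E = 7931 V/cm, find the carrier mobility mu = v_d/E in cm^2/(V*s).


Step 1: mu = v_d / E
Step 2: mu = 10974056 / 7931
Step 3: mu = 1383.69 cm^2/(V*s)

1383.69


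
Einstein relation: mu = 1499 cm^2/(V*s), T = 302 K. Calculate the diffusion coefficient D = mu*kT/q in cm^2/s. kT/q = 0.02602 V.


Step 1: D = mu * (kT/q)
Step 2: D = 1499 * 0.02602
Step 3: D = 39.0 cm^2/s

39.0


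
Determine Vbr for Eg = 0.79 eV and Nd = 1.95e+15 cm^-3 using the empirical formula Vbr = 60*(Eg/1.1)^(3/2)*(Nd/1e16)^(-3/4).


Step 1: Eg/1.1 = 0.79/1.1 = 0.718182
Step 2: (Eg/1.1)^1.5 = 0.718182^1.5 = 0.608628
Step 3: (Nd/1e16)^(-0.75) = (0.195)^(-0.75) = 3.407800
Step 4: Vbr = 60 * 0.608628 * 3.407800 = 124.4 V

124.4


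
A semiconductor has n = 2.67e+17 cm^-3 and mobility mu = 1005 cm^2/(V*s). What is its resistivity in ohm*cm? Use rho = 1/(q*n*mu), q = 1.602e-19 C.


Step 1: sigma = q * n * mu = 1.602e-19 * 2.67e+17 * 1005 = 4.29873e+01 S/cm
Step 2: rho = 1 / sigma = 1 / 4.29873e+01 = 0.02326 ohm*cm

0.02326


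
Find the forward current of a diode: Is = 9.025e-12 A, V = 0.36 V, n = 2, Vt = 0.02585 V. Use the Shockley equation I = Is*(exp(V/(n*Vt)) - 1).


Step 1: V/(n*Vt) = 0.36/(2*0.02585) = 6.9632
Step 2: exp(6.9632) = 1.0570e+03
Step 3: I = 9.025e-12 * (1.0570e+03 - 1) = 9.53e-09 A

9.53e-09


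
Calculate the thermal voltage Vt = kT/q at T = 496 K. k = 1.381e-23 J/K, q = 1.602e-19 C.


Step 1: kT = 1.381e-23 * 496 = 6.84976e-21 J
Step 2: Vt = kT/q = 6.84976e-21 / 1.602e-19
Step 3: Vt = 0.04276 V

0.04276


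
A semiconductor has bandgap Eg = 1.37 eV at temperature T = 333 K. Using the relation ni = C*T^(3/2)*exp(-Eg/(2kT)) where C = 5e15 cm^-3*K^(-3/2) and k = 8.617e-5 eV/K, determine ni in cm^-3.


Step 1: Compute kT = 8.617e-5 * 333 = 0.02869461 eV
Step 2: Exponent = -Eg/(2kT) = -1.37/(2*0.02869461) = -23.87208
Step 3: T^(3/2) = 333^1.5 = 6076.68
Step 4: ni = 5e15 * 6076.68 * exp(-23.87208) = 1.30e+09 cm^-3

1.30e+09


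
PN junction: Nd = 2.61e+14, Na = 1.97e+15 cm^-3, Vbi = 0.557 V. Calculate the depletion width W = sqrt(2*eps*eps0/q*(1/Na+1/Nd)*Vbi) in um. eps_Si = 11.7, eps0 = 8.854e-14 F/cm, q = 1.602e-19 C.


Step 1: 1/Na + 1/Nd = 1/1.97e+15 + 1/2.61e+14 = 4.33903e-15
Step 2: 2*eps*eps0/q = 2*11.7*8.854e-14/1.602e-19 = 1.293281e+07
Step 3: W^2 = 1.293281e+07 * 4.33903e-15 * 0.557 = 3.12565e-08
Step 4: W = sqrt(3.12565e-08) = 1.768e-04 cm = 1.768 um

1.768


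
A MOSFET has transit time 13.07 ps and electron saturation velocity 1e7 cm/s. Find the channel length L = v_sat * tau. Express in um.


Step 1: tau in seconds = 13.07 ps * 1e-12 = 1.3070e-11 s
Step 2: L = v_sat * tau = 1e7 * 1.3070e-11 = 1.3070e-04 cm
Step 3: L in um = 1.3070e-04 * 1e4 = 1.307 um

1.307


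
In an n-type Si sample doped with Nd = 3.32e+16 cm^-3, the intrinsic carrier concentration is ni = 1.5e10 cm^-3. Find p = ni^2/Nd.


Step 1: Since Nd >> ni, n ≈ Nd = 3.32e+16 cm^-3
Step 2: p = ni^2 / n = (1.5e10)^2 / 3.32e+16
Step 3: p = 2.25e20 / 3.32e+16 = 6.78e+03 cm^-3

6.78e+03


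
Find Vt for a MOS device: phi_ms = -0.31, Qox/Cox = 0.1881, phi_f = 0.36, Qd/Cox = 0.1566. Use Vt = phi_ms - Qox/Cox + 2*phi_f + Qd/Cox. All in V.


Step 1: Vt = phi_ms - Qox/Cox + 2*phi_f + Qd/Cox
Step 2: Vt = -0.31 - 0.1881 + 2*0.36 + 0.1566
Step 3: Vt = -0.31 - 0.1881 + 0.72 + 0.1566
Step 4: Vt = 0.3785 V

0.3785


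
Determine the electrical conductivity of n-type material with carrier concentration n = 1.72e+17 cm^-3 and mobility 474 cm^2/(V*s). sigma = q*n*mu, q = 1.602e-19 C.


Step 1: sigma = q * n * mu
Step 2: sigma = 1.602e-19 * 1.72e+17 * 474
Step 3: sigma = 1.306e+01 S/cm

1.306e+01


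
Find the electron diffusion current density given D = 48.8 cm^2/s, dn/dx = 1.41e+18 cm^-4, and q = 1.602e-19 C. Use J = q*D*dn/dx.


Step 1: J = q * D * (dn/dx)
Step 2: J = 1.602e-19 * 48.8 * 1.41e+18
Step 3: J = 1.10e+01 A/cm^2

1.10e+01


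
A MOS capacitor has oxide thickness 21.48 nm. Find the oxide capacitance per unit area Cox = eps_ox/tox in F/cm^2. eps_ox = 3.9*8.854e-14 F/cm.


Step 1: eps_ox = 3.9 * 8.854e-14 = 3.45306e-13 F/cm
Step 2: tox in cm = 21.48 nm * 1e-7 = 2.1480e-06 cm
Step 3: Cox = 3.45306e-13 / 2.1480e-06 = 1.61e-07 F/cm^2

1.61e-07


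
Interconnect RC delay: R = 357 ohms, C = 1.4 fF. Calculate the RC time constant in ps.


Step 1: tau = R * C
Step 2: tau = 357 * 1.4 fF = 357 * 1.4e-15 F
Step 3: tau = 4.998e-13 s = 0.4998 ps

0.4998


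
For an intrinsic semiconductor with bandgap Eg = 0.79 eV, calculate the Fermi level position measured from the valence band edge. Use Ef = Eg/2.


Step 1: For an intrinsic semiconductor, the Fermi level sits at midgap.
Step 2: Ef = Eg / 2 = 0.79 / 2 = 0.395 eV

0.395


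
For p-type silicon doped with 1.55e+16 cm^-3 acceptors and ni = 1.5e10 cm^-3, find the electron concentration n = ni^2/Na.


Step 1: Majority hole concentration p ≈ Na = 1.55e+16 cm^-3
Step 2: n = ni^2 / Na = (1.5e10)^2 / 1.55e+16
Step 3: n = 1.45e+04 cm^-3

1.45e+04


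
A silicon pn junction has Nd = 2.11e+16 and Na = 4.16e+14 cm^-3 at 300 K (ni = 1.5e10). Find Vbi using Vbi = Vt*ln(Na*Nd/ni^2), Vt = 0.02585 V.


Step 1: Compute Na*Nd/ni^2 = 4.16e+14 * 2.11e+16 / (1.5e10)^2 = 3.9012e+10
Step 2: ln(3.9012e+10) = 24.3871
Step 3: Vbi = 0.02585 * 24.3871 = 0.63 V

0.63


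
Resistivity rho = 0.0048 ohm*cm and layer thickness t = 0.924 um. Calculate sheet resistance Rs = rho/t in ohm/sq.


Step 1: Convert thickness to cm: t = 0.924 um = 9.2400e-05 cm
Step 2: Rs = rho / t = 0.0048 / 9.2400e-05
Step 3: Rs = 51.9 ohm/sq

51.9


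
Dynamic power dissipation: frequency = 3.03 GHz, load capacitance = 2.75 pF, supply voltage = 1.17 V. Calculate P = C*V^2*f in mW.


Step 1: V^2 = 1.17^2 = 1.3689 V^2
Step 2: P = C*V^2*f = 2.75e-12 F * 1.3689 * 3.03e9 Hz
Step 3: P = 1.140635925e-02 W
Step 4: P = 11.406 mW

11.406


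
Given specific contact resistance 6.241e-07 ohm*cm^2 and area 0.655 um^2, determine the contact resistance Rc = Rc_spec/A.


Step 1: Convert area to cm^2: 0.655 um^2 = 6.5500e-09 cm^2
Step 2: Rc = Rc_spec / A = 6.241e-07 / 6.5500e-09
Step 3: Rc = 9.53e+01 ohms

9.53e+01


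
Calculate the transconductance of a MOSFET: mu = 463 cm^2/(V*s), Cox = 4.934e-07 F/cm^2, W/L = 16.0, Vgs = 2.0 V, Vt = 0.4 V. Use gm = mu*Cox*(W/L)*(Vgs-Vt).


Step 1: Vov = Vgs - Vt = 2.0 - 0.4 = 1.6 V
Step 2: gm = mu * Cox * (W/L) * Vov
Step 3: gm = 463 * 4.934e-07 * 16.0 * 1.6 = 5.85e-03 S

5.85e-03


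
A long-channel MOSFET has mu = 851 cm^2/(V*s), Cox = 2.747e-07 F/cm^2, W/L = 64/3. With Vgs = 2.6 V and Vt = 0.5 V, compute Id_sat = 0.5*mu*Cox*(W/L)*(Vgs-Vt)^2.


Step 1: Overdrive voltage Vov = Vgs - Vt = 2.6 - 0.5 = 2.1 V
Step 2: W/L = 64/3 = 21.3333
Step 3: Id = 0.5 * 851 * 2.747e-07 * 21.3333 * 2.1^2
Step 4: Id = 1.10e-02 A

1.10e-02


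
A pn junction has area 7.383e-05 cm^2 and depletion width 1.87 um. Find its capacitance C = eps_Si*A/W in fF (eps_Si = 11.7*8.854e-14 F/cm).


Step 1: eps_Si = 11.7 * 8.854e-14 = 1.035918e-12 F/cm
Step 2: W in cm = 1.87 * 1e-4 = 1.87e-04 cm
Step 3: C = 1.035918e-12 * 7.383e-05 / 1.87e-04 = 4.089937e-13 F
Step 4: C = 408.99 fF

408.99


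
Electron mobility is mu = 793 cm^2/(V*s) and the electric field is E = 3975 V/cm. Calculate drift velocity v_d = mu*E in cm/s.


Step 1: v_d = mu * E
Step 2: v_d = 793 * 3975 = 3152175
Step 3: v_d = 3.15e+06 cm/s

3.15e+06


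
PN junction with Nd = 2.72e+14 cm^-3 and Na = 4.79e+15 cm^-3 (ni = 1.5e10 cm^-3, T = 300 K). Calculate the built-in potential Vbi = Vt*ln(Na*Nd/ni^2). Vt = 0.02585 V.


Step 1: Compute Na*Nd/ni^2 = 4.79e+15 * 2.72e+14 / (1.5e10)^2 = 5.7906e+09
Step 2: ln(5.7906e+09) = 22.4795
Step 3: Vbi = 0.02585 * 22.4795 = 0.581 V

0.581


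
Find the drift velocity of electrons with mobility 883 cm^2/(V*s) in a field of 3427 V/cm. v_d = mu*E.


Step 1: v_d = mu * E
Step 2: v_d = 883 * 3427 = 3026041
Step 3: v_d = 3.03e+06 cm/s

3.03e+06


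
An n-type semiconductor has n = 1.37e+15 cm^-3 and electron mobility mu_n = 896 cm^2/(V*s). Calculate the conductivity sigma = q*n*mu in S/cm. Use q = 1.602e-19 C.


Step 1: sigma = q * n * mu
Step 2: sigma = 1.602e-19 * 1.37e+15 * 896
Step 3: sigma = 1.966e-01 S/cm

1.966e-01


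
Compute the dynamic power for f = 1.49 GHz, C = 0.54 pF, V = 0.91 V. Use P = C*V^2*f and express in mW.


Step 1: V^2 = 0.91^2 = 0.8281 V^2
Step 2: P = C*V^2*f = 0.54e-12 F * 0.8281 * 1.49e9 Hz
Step 3: P = 6.6628926e-04 W
Step 4: P = 0.666 mW

0.666


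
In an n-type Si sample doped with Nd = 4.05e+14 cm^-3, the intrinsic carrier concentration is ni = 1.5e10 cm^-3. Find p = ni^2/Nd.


Step 1: Since Nd >> ni, n ≈ Nd = 4.05e+14 cm^-3
Step 2: p = ni^2 / n = (1.5e10)^2 / 4.05e+14
Step 3: p = 2.25e20 / 4.05e+14 = 5.56e+05 cm^-3

5.56e+05


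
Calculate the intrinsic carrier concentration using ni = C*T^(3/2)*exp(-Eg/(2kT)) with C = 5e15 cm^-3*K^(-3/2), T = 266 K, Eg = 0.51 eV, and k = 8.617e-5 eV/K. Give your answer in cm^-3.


Step 1: Compute kT = 8.617e-5 * 266 = 0.02292122 eV
Step 2: Exponent = -Eg/(2kT) = -0.51/(2*0.02292122) = -11.12506
Step 3: T^(3/2) = 266^1.5 = 4338.33
Step 4: ni = 5e15 * 4338.33 * exp(-11.12506) = 3.20e+14 cm^-3

3.20e+14


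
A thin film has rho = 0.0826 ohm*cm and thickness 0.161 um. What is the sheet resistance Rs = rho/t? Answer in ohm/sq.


Step 1: Convert thickness to cm: t = 0.161 um = 1.6100e-05 cm
Step 2: Rs = rho / t = 0.0826 / 1.6100e-05
Step 3: Rs = 5130.4 ohm/sq

5130.4


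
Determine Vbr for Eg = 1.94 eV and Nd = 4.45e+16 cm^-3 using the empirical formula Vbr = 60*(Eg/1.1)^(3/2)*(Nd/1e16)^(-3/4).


Step 1: Eg/1.1 = 1.94/1.1 = 1.763636
Step 2: (Eg/1.1)^1.5 = 1.763636^1.5 = 2.342143
Step 3: (Nd/1e16)^(-0.75) = (4.45)^(-0.75) = 0.326385
Step 4: Vbr = 60 * 2.342143 * 0.326385 = 45.9 V

45.9


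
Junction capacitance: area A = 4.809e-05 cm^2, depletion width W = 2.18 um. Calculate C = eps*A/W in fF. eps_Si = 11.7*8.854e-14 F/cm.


Step 1: eps_Si = 11.7 * 8.854e-14 = 1.035918e-12 F/cm
Step 2: W in cm = 2.18 * 1e-4 = 2.18e-04 cm
Step 3: C = 1.035918e-12 * 4.809e-05 / 2.18e-04 = 2.285197e-13 F
Step 4: C = 228.52 fF

228.52


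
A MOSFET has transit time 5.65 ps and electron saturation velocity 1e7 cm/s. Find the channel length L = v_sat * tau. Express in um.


Step 1: tau in seconds = 5.65 ps * 1e-12 = 5.6500e-12 s
Step 2: L = v_sat * tau = 1e7 * 5.6500e-12 = 5.6500e-05 cm
Step 3: L in um = 5.6500e-05 * 1e4 = 0.565 um

0.565


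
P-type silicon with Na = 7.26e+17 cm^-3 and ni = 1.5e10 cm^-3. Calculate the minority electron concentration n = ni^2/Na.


Step 1: Majority hole concentration p ≈ Na = 7.26e+17 cm^-3
Step 2: n = ni^2 / Na = (1.5e10)^2 / 7.26e+17
Step 3: n = 3.10e+02 cm^-3

3.10e+02


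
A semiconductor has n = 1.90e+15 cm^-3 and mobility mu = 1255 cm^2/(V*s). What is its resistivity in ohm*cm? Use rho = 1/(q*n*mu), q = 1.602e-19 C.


Step 1: sigma = q * n * mu = 1.602e-19 * 1.90e+15 * 1255 = 3.81997e-01 S/cm
Step 2: rho = 1 / sigma = 1 / 3.81997e-01 = 2.618 ohm*cm

2.618


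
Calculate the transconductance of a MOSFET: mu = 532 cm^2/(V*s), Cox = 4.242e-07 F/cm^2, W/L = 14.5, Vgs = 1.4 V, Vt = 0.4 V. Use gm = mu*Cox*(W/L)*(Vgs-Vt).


Step 1: Vov = Vgs - Vt = 1.4 - 0.4 = 1.0 V
Step 2: gm = mu * Cox * (W/L) * Vov
Step 3: gm = 532 * 4.242e-07 * 14.5 * 1.0 = 3.27e-03 S

3.27e-03


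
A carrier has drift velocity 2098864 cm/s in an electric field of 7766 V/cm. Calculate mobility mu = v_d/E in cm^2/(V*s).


Step 1: mu = v_d / E
Step 2: mu = 2098864 / 7766
Step 3: mu = 270.26 cm^2/(V*s)

270.26


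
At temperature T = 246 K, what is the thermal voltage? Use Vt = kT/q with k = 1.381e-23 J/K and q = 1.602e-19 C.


Step 1: kT = 1.381e-23 * 246 = 3.39726e-21 J
Step 2: Vt = kT/q = 3.39726e-21 / 1.602e-19
Step 3: Vt = 0.02121 V

0.02121


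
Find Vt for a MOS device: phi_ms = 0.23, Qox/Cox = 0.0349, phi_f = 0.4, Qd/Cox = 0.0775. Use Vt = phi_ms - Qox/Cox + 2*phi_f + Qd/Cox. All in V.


Step 1: Vt = phi_ms - Qox/Cox + 2*phi_f + Qd/Cox
Step 2: Vt = 0.23 - 0.0349 + 2*0.4 + 0.0775
Step 3: Vt = 0.23 - 0.0349 + 0.8 + 0.0775
Step 4: Vt = 1.0726 V

1.0726


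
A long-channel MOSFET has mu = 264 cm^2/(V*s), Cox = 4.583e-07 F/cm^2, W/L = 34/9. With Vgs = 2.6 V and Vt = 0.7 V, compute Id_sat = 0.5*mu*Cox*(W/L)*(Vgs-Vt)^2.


Step 1: Overdrive voltage Vov = Vgs - Vt = 2.6 - 0.7 = 1.9 V
Step 2: W/L = 34/9 = 3.77778
Step 3: Id = 0.5 * 264 * 4.583e-07 * 3.77778 * 1.9^2
Step 4: Id = 8.25e-04 A

8.25e-04


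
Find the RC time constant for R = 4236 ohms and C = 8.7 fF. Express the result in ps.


Step 1: tau = R * C
Step 2: tau = 4236 * 8.7 fF = 4236 * 8.7e-15 F
Step 3: tau = 3.68532e-11 s = 36.8532 ps

36.8532


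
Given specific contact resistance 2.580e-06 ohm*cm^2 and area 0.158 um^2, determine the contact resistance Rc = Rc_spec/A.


Step 1: Convert area to cm^2: 0.158 um^2 = 1.5800e-09 cm^2
Step 2: Rc = Rc_spec / A = 2.580e-06 / 1.5800e-09
Step 3: Rc = 1.63e+03 ohms

1.63e+03


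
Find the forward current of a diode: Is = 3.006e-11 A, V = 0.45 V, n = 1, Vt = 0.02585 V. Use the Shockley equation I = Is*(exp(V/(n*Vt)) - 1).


Step 1: V/(n*Vt) = 0.45/(1*0.02585) = 17.4081
Step 2: exp(17.4081) = 3.6328e+07
Step 3: I = 3.006e-11 * (3.6328e+07 - 1) = 1.09e-03 A

1.09e-03


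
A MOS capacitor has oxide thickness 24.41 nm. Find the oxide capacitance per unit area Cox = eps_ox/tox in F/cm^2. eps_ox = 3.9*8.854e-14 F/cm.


Step 1: eps_ox = 3.9 * 8.854e-14 = 3.45306e-13 F/cm
Step 2: tox in cm = 24.41 nm * 1e-7 = 2.4410e-06 cm
Step 3: Cox = 3.45306e-13 / 2.4410e-06 = 1.41e-07 F/cm^2

1.41e-07


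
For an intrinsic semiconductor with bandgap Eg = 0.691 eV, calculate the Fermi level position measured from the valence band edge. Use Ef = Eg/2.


Step 1: For an intrinsic semiconductor, the Fermi level sits at midgap.
Step 2: Ef = Eg / 2 = 0.691 / 2 = 0.3455 eV

0.3455


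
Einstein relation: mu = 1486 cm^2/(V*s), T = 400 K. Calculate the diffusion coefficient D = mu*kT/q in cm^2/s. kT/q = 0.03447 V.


Step 1: D = mu * (kT/q)
Step 2: D = 1486 * 0.03447
Step 3: D = 51.22 cm^2/s

51.22


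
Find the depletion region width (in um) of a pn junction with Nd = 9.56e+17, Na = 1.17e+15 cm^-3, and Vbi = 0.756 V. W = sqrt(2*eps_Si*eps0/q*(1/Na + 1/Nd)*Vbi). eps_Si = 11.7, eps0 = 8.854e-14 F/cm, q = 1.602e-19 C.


Step 1: 1/Na + 1/Nd = 1/1.17e+15 + 1/9.56e+17 = 8.55747e-16
Step 2: 2*eps*eps0/q = 2*11.7*8.854e-14/1.602e-19 = 1.293281e+07
Step 3: W^2 = 1.293281e+07 * 8.55747e-16 * 0.756 = 8.36681e-09
Step 4: W = sqrt(8.36681e-09) = 9.147e-05 cm = 0.9147 um

0.9147


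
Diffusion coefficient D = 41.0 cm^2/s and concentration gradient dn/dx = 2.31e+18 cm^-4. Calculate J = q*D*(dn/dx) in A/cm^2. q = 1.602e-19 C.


Step 1: J = q * D * (dn/dx)
Step 2: J = 1.602e-19 * 41.0 * 2.31e+18
Step 3: J = 1.52e+01 A/cm^2

1.52e+01


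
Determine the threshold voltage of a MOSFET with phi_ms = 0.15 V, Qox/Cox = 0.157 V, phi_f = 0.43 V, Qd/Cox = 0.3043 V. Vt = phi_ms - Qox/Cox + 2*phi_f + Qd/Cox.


Step 1: Vt = phi_ms - Qox/Cox + 2*phi_f + Qd/Cox
Step 2: Vt = 0.15 - 0.157 + 2*0.43 + 0.3043
Step 3: Vt = 0.15 - 0.157 + 0.86 + 0.3043
Step 4: Vt = 1.1573 V

1.1573


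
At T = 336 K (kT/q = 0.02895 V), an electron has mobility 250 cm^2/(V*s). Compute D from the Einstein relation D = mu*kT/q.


Step 1: D = mu * (kT/q)
Step 2: D = 250 * 0.02895
Step 3: D = 7.24 cm^2/s

7.24


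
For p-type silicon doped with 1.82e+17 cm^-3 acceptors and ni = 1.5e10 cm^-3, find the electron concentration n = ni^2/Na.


Step 1: Majority hole concentration p ≈ Na = 1.82e+17 cm^-3
Step 2: n = ni^2 / Na = (1.5e10)^2 / 1.82e+17
Step 3: n = 1.24e+03 cm^-3

1.24e+03


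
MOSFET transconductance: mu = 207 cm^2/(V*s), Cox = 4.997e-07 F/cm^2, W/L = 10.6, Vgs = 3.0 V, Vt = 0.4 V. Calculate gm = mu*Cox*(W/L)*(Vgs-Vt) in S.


Step 1: Vov = Vgs - Vt = 3.0 - 0.4 = 2.6 V
Step 2: gm = mu * Cox * (W/L) * Vov
Step 3: gm = 207 * 4.997e-07 * 10.6 * 2.6 = 2.85e-03 S

2.85e-03


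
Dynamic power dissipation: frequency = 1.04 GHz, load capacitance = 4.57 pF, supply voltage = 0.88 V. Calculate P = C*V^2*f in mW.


Step 1: V^2 = 0.88^2 = 0.7744 V^2
Step 2: P = C*V^2*f = 4.57e-12 F * 0.7744 * 1.04e9 Hz
Step 3: P = 3.68056832e-03 W
Step 4: P = 3.681 mW

3.681


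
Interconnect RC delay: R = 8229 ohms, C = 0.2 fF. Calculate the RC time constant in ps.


Step 1: tau = R * C
Step 2: tau = 8229 * 0.2 fF = 8229 * 2.0e-16 F
Step 3: tau = 1.6458e-12 s = 1.6458 ps

1.6458


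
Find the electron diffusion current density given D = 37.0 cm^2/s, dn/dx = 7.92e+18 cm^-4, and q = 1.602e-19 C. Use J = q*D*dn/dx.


Step 1: J = q * D * (dn/dx)
Step 2: J = 1.602e-19 * 37.0 * 7.92e+18
Step 3: J = 4.69e+01 A/cm^2

4.69e+01


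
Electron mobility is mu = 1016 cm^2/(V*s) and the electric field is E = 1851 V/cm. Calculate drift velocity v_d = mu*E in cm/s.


Step 1: v_d = mu * E
Step 2: v_d = 1016 * 1851 = 1880616
Step 3: v_d = 1.88e+06 cm/s

1.88e+06


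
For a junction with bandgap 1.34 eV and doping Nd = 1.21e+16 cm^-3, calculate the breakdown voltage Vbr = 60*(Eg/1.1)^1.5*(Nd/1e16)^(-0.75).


Step 1: Eg/1.1 = 1.34/1.1 = 1.218182
Step 2: (Eg/1.1)^1.5 = 1.218182^1.5 = 1.344523
Step 3: (Nd/1e16)^(-0.75) = (1.21)^(-0.75) = 0.866784
Step 4: Vbr = 60 * 1.344523 * 0.866784 = 69.9 V

69.9


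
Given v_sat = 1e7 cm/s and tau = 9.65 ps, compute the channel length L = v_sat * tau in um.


Step 1: tau in seconds = 9.65 ps * 1e-12 = 9.6500e-12 s
Step 2: L = v_sat * tau = 1e7 * 9.6500e-12 = 9.6500e-05 cm
Step 3: L in um = 9.6500e-05 * 1e4 = 0.965 um

0.965


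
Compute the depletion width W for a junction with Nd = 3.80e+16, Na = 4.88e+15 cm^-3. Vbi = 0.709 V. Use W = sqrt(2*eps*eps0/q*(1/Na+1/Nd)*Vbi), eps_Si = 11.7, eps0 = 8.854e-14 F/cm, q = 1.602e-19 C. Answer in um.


Step 1: 1/Na + 1/Nd = 1/4.88e+15 + 1/3.80e+16 = 2.31234e-16
Step 2: 2*eps*eps0/q = 2*11.7*8.854e-14/1.602e-19 = 1.293281e+07
Step 3: W^2 = 1.293281e+07 * 2.31234e-16 * 0.709 = 2.12027e-09
Step 4: W = sqrt(2.12027e-09) = 4.605e-05 cm = 0.4605 um

0.4605


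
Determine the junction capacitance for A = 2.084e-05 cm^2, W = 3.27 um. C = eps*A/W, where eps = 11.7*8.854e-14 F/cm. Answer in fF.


Step 1: eps_Si = 11.7 * 8.854e-14 = 1.035918e-12 F/cm
Step 2: W in cm = 3.27 * 1e-4 = 3.27e-04 cm
Step 3: C = 1.035918e-12 * 2.084e-05 / 3.27e-04 = 6.601997e-14 F
Step 4: C = 66.02 fF

66.02


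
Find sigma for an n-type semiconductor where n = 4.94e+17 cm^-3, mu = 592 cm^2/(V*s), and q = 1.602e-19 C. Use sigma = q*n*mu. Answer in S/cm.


Step 1: sigma = q * n * mu
Step 2: sigma = 1.602e-19 * 4.94e+17 * 592
Step 3: sigma = 4.685e+01 S/cm

4.685e+01


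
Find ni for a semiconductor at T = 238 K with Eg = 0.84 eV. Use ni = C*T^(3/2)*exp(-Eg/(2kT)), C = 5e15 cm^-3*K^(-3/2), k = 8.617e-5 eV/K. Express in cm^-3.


Step 1: Compute kT = 8.617e-5 * 238 = 0.02050846 eV
Step 2: Exponent = -Eg/(2kT) = -0.84/(2*0.02050846) = -20.47935
Step 3: T^(3/2) = 238^1.5 = 3671.69
Step 4: ni = 5e15 * 3671.69 * exp(-20.47935) = 2.34e+10 cm^-3

2.34e+10


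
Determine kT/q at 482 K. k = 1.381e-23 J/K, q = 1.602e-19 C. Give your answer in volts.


Step 1: kT = 1.381e-23 * 482 = 6.65642e-21 J
Step 2: Vt = kT/q = 6.65642e-21 / 1.602e-19
Step 3: Vt = 0.04155 V

0.04155


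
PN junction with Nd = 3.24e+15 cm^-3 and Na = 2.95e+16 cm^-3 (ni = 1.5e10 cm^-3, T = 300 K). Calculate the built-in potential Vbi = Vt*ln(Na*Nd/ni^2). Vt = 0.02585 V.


Step 1: Compute Na*Nd/ni^2 = 2.95e+16 * 3.24e+15 / (1.5e10)^2 = 4.2480e+11
Step 2: ln(4.2480e+11) = 26.7749
Step 3: Vbi = 0.02585 * 26.7749 = 0.692 V

0.692


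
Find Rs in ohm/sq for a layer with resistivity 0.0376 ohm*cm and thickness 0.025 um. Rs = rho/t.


Step 1: Convert thickness to cm: t = 0.025 um = 2.5000e-06 cm
Step 2: Rs = rho / t = 0.0376 / 2.5000e-06
Step 3: Rs = 15040.0 ohm/sq

15040.0


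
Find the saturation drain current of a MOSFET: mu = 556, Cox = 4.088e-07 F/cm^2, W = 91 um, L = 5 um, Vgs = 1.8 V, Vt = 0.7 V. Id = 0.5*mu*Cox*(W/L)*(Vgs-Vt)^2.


Step 1: Overdrive voltage Vov = Vgs - Vt = 1.8 - 0.7 = 1.1 V
Step 2: W/L = 91/5 = 18.2
Step 3: Id = 0.5 * 556 * 4.088e-07 * 18.2 * 1.1^2
Step 4: Id = 2.50e-03 A

2.50e-03


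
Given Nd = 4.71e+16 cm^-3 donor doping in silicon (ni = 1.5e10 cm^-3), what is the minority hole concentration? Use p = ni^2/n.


Step 1: Since Nd >> ni, n ≈ Nd = 4.71e+16 cm^-3
Step 2: p = ni^2 / n = (1.5e10)^2 / 4.71e+16
Step 3: p = 2.25e20 / 4.71e+16 = 4.78e+03 cm^-3

4.78e+03


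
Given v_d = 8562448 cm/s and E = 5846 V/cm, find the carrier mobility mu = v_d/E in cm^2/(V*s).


Step 1: mu = v_d / E
Step 2: mu = 8562448 / 5846
Step 3: mu = 1464.67 cm^2/(V*s)

1464.67


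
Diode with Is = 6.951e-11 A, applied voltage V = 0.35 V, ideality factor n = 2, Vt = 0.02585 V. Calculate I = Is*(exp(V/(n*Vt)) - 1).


Step 1: V/(n*Vt) = 0.35/(2*0.02585) = 6.7698
Step 2: exp(6.7698) = 8.7114e+02
Step 3: I = 6.951e-11 * (8.7114e+02 - 1) = 6.05e-08 A

6.05e-08


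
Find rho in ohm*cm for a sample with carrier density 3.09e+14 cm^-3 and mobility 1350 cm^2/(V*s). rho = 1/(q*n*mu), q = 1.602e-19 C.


Step 1: sigma = q * n * mu = 1.602e-19 * 3.09e+14 * 1350 = 6.68274e-02 S/cm
Step 2: rho = 1 / sigma = 1 / 6.68274e-02 = 14.96 ohm*cm

14.96


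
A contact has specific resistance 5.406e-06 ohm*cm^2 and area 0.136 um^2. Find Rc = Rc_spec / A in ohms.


Step 1: Convert area to cm^2: 0.136 um^2 = 1.3600e-09 cm^2
Step 2: Rc = Rc_spec / A = 5.406e-06 / 1.3600e-09
Step 3: Rc = 3.98e+03 ohms

3.98e+03


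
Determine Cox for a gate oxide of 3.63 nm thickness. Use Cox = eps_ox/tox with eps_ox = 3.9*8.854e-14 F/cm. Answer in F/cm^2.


Step 1: eps_ox = 3.9 * 8.854e-14 = 3.45306e-13 F/cm
Step 2: tox in cm = 3.63 nm * 1e-7 = 3.6300e-07 cm
Step 3: Cox = 3.45306e-13 / 3.6300e-07 = 9.51e-07 F/cm^2

9.51e-07
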